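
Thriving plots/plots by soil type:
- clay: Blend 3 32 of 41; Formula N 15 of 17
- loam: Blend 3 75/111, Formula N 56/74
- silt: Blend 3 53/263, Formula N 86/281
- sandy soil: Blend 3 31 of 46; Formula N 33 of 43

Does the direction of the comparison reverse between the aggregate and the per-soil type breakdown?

No

Clay: Blend 3 32/41 = 78.0%, Formula N 15/17 = 88.2% → Formula N
Loam: Blend 3 75/111 = 67.6%, Formula N 56/74 = 75.7% → Formula N
Silt: Blend 3 53/263 = 20.2%, Formula N 86/281 = 30.6% → Formula N
Sandy soil: Blend 3 31/46 = 67.4%, Formula N 33/43 = 76.7% → Formula N
Overall: Blend 3 191/461 = 41.4%, Formula N 190/415 = 45.8% → Formula N
Formula N wins overall and in every soil group — no reversal.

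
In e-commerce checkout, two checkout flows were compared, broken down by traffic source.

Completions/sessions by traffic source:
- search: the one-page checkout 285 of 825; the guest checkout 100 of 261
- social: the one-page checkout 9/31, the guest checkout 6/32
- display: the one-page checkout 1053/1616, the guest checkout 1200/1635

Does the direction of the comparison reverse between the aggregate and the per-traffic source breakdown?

Search: the one-page checkout 285/825 = 34.5%, the guest checkout 100/261 = 38.3% → the guest checkout
Social: the one-page checkout 9/31 = 29.0%, the guest checkout 6/32 = 18.8% → the one-page checkout
Display: the one-page checkout 1053/1616 = 65.2%, the guest checkout 1200/1635 = 73.4% → the guest checkout
Overall: the one-page checkout 1347/2472 = 54.5%, the guest checkout 1306/1928 = 67.7% → the guest checkout
Neither sweeps: the one-page checkout wins 1 of 3 groups, the guest checkout wins 2. The guest checkout wins overall but not every group — no Simpson reversal.

No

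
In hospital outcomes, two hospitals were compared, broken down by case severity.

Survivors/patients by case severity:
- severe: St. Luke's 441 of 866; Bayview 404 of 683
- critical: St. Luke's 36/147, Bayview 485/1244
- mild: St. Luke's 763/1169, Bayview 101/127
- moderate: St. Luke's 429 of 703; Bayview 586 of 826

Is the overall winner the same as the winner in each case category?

No

Severe: St. Luke's 441/866 = 50.9%, Bayview 404/683 = 59.2% → Bayview
Critical: St. Luke's 36/147 = 24.5%, Bayview 485/1244 = 39.0% → Bayview
Mild: St. Luke's 763/1169 = 65.3%, Bayview 101/127 = 79.5% → Bayview
Moderate: St. Luke's 429/703 = 61.0%, Bayview 586/826 = 70.9% → Bayview
Overall: St. Luke's 1669/2885 = 57.9%, Bayview 1576/2880 = 54.7% → St. Luke's
Bayview wins each case group but St. Luke's wins overall — the comparison reverses. Bayview's patients skew toward critical, which has a lower base rate.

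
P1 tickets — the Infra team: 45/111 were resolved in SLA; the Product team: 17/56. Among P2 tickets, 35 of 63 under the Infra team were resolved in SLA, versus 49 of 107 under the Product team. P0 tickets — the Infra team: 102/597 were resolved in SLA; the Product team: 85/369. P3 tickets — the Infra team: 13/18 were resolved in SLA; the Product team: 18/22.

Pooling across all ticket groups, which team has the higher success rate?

the Product team

P1: the Infra team 45/111 = 40.5%, the Product team 17/56 = 30.4% → the Infra team
P2: the Infra team 35/63 = 55.6%, the Product team 49/107 = 45.8% → the Infra team
P0: the Infra team 102/597 = 17.1%, the Product team 85/369 = 23.0% → the Product team
P3: the Infra team 13/18 = 72.2%, the Product team 18/22 = 81.8% → the Product team
Overall: the Infra team 195/789 = 24.7%, the Product team 169/554 = 30.5% → the Product team
(Neither sweeps every ticket group, but the Product team has the higher pooled rate.)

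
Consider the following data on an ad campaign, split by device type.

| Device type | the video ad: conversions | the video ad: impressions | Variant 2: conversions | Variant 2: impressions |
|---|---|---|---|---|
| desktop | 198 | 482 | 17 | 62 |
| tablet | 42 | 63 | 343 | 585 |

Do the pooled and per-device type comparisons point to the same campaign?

No

Desktop: the video ad 198/482 = 41.1%, Variant 2 17/62 = 27.4% → the video ad
Tablet: the video ad 42/63 = 66.7%, Variant 2 343/585 = 58.6% → the video ad
Overall: the video ad 240/545 = 44.0%, Variant 2 360/647 = 55.6% → Variant 2
The video ad wins each device group but Variant 2 wins overall — the comparison reverses. The video ad's impressions skew toward desktop, which has a lower base rate.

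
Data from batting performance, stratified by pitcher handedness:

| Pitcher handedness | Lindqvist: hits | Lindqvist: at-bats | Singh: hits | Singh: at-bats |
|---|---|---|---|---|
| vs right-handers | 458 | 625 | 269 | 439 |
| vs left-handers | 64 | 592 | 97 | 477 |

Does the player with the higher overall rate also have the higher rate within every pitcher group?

No

Vs right-handers: Lindqvist 458/625 = 73.3%, Singh 269/439 = 61.3% → Lindqvist
Vs left-handers: Lindqvist 64/592 = 10.8%, Singh 97/477 = 20.3% → Singh
Overall: Lindqvist 522/1217 = 42.9%, Singh 366/916 = 40.0% → Lindqvist
Neither sweeps: Lindqvist wins 1 of 2 groups, Singh wins 1. Lindqvist wins overall but not every group — no Simpson reversal.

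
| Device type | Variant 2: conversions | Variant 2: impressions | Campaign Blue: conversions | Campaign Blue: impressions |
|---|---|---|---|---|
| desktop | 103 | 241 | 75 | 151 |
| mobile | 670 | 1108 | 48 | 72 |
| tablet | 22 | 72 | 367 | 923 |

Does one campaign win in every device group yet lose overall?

Desktop: Variant 2 103/241 = 42.7%, Campaign Blue 75/151 = 49.7% → Campaign Blue
Mobile: Variant 2 670/1108 = 60.5%, Campaign Blue 48/72 = 66.7% → Campaign Blue
Tablet: Variant 2 22/72 = 30.6%, Campaign Blue 367/923 = 39.8% → Campaign Blue
Overall: Variant 2 795/1421 = 55.9%, Campaign Blue 490/1146 = 42.8% → Variant 2
Campaign Blue wins each device group but Variant 2 wins overall — the comparison reverses. Campaign Blue's impressions skew toward tablet, which has a lower base rate.

Yes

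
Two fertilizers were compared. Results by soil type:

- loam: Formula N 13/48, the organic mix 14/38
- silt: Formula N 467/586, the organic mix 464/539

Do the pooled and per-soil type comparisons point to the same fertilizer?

Yes

Loam: Formula N 13/48 = 27.1%, the organic mix 14/38 = 36.8% → the organic mix
Silt: Formula N 467/586 = 79.7%, the organic mix 464/539 = 86.1% → the organic mix
Overall: Formula N 480/634 = 75.7%, the organic mix 478/577 = 82.8% → the organic mix
The organic mix wins overall and in every soil group — no reversal.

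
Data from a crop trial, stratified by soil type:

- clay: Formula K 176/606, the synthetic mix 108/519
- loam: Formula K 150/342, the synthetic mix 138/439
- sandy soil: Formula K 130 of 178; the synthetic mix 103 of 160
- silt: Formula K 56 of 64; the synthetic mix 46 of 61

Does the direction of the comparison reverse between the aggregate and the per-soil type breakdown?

Clay: Formula K 176/606 = 29.0%, the synthetic mix 108/519 = 20.8% → Formula K
Loam: Formula K 150/342 = 43.9%, the synthetic mix 138/439 = 31.4% → Formula K
Sandy soil: Formula K 130/178 = 73.0%, the synthetic mix 103/160 = 64.4% → Formula K
Silt: Formula K 56/64 = 87.5%, the synthetic mix 46/61 = 75.4% → Formula K
Overall: Formula K 512/1190 = 43.0%, the synthetic mix 395/1179 = 33.5% → Formula K
Formula K wins overall and in every soil group — no reversal.

No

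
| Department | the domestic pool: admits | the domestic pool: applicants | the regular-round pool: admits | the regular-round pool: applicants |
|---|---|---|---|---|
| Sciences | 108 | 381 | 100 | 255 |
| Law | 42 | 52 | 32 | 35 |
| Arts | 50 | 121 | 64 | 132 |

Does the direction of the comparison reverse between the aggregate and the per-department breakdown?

No

Sciences: the domestic pool 108/381 = 28.3%, the regular-round pool 100/255 = 39.2% → the regular-round pool
Law: the domestic pool 42/52 = 80.8%, the regular-round pool 32/35 = 91.4% → the regular-round pool
Arts: the domestic pool 50/121 = 41.3%, the regular-round pool 64/132 = 48.5% → the regular-round pool
Overall: the domestic pool 200/554 = 36.1%, the regular-round pool 196/422 = 46.4% → the regular-round pool
The regular-round pool wins overall and in every department group — no reversal.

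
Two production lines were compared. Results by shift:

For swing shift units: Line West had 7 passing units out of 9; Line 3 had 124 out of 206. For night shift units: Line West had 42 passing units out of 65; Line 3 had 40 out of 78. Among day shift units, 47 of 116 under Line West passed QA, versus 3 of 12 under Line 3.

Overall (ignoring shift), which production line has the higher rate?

Swing shift: Line West 7/9 = 77.8%, Line 3 124/206 = 60.2% → Line West
Night shift: Line West 42/65 = 64.6%, Line 3 40/78 = 51.3% → Line West
Day shift: Line West 47/116 = 40.5%, Line 3 3/12 = 25.0% → Line West
Overall: Line West 96/190 = 50.5%, Line 3 167/296 = 56.4% → Line 3
(Line West wins every shift group but Line 3 wins overall — Line West's units skew toward the low-rate day shift group.)

Line 3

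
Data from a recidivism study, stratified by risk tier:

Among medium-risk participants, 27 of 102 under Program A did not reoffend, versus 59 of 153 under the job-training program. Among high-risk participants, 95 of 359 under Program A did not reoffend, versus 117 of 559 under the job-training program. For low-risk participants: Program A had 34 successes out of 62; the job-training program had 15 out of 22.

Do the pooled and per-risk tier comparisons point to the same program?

Medium-risk: Program A 27/102 = 26.5%, the job-training program 59/153 = 38.6% → the job-training program
High-risk: Program A 95/359 = 26.5%, the job-training program 117/559 = 20.9% → Program A
Low-risk: Program A 34/62 = 54.8%, the job-training program 15/22 = 68.2% → the job-training program
Overall: Program A 156/523 = 29.8%, the job-training program 191/734 = 26.0% → Program A
Neither sweeps: Program A wins 1 of 3 groups, the job-training program wins 2. Program A wins overall but not every group — no Simpson reversal.

No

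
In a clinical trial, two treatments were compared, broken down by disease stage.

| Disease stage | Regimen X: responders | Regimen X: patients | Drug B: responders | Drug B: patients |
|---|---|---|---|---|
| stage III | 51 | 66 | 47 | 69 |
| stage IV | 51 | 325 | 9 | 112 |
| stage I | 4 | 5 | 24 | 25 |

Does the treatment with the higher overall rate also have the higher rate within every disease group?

No

Stage III: Regimen X 51/66 = 77.3%, Drug B 47/69 = 68.1% → Regimen X
Stage IV: Regimen X 51/325 = 15.7%, Drug B 9/112 = 8.0% → Regimen X
Stage I: Regimen X 4/5 = 80.0%, Drug B 24/25 = 96.0% → Drug B
Overall: Regimen X 106/396 = 26.8%, Drug B 80/206 = 38.8% → Drug B
Neither sweeps: Regimen X wins 2 of 3 groups, Drug B wins 1. Drug B wins overall but not every group — no Simpson reversal.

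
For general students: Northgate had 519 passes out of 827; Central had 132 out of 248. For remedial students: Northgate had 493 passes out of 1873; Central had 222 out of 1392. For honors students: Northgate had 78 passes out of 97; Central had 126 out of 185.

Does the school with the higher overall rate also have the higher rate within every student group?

General: Northgate 519/827 = 62.8%, Central 132/248 = 53.2% → Northgate
Remedial: Northgate 493/1873 = 26.3%, Central 222/1392 = 15.9% → Northgate
Honors: Northgate 78/97 = 80.4%, Central 126/185 = 68.1% → Northgate
Overall: Northgate 1090/2797 = 39.0%, Central 480/1825 = 26.3% → Northgate
Northgate wins overall and in every student group — no reversal.

Yes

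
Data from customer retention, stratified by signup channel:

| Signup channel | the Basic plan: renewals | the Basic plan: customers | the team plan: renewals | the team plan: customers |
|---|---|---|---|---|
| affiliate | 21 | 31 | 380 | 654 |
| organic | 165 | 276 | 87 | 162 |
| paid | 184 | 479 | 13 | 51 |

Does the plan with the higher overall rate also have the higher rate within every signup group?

Affiliate: the Basic plan 21/31 = 67.7%, the team plan 380/654 = 58.1% → the Basic plan
Organic: the Basic plan 165/276 = 59.8%, the team plan 87/162 = 53.7% → the Basic plan
Paid: the Basic plan 184/479 = 38.4%, the team plan 13/51 = 25.5% → the Basic plan
Overall: the Basic plan 370/786 = 47.1%, the team plan 480/867 = 55.4% → the team plan
The Basic plan wins each signup group but the team plan wins overall — the comparison reverses. The Basic plan's customers skew toward paid, which has a lower base rate.

No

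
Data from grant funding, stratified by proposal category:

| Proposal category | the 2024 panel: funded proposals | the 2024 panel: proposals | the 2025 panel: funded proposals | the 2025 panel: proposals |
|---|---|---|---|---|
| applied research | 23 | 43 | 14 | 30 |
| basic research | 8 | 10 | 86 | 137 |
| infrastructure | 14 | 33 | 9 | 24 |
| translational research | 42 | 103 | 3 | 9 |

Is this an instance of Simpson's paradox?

Yes

Applied research: the 2024 panel 23/43 = 53.5%, the 2025 panel 14/30 = 46.7% → the 2024 panel
Basic research: the 2024 panel 8/10 = 80.0%, the 2025 panel 86/137 = 62.8% → the 2024 panel
Infrastructure: the 2024 panel 14/33 = 42.4%, the 2025 panel 9/24 = 37.5% → the 2024 panel
Translational research: the 2024 panel 42/103 = 40.8%, the 2025 panel 3/9 = 33.3% → the 2024 panel
Overall: the 2024 panel 87/189 = 46.0%, the 2025 panel 112/200 = 56.0% → the 2025 panel
The 2024 panel wins each proposal group but the 2025 panel wins overall — the comparison reverses. The 2024 panel's proposals skew toward translational research, which has a lower base rate.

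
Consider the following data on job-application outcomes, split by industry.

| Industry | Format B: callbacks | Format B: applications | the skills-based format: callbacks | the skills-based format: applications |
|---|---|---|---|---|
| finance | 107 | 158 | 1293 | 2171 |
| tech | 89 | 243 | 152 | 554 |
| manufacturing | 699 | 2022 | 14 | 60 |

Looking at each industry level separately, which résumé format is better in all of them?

Finance: Format B 107/158 = 67.7%, the skills-based format 1293/2171 = 59.6% → Format B
Tech: Format B 89/243 = 36.6%, the skills-based format 152/554 = 27.4% → Format B
Manufacturing: Format B 699/2022 = 34.6%, the skills-based format 14/60 = 23.3% → Format B
Format B has the higher rate in all 3 groups.

Format B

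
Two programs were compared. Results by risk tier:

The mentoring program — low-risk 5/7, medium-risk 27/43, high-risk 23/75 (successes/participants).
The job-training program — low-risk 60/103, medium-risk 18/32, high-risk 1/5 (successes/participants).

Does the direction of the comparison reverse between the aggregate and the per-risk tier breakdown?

Yes

Low-risk: the mentoring program 5/7 = 71.4%, the job-training program 60/103 = 58.3% → the mentoring program
Medium-risk: the mentoring program 27/43 = 62.8%, the job-training program 18/32 = 56.2% → the mentoring program
High-risk: the mentoring program 23/75 = 30.7%, the job-training program 1/5 = 20.0% → the mentoring program
Overall: the mentoring program 55/125 = 44.0%, the job-training program 79/140 = 56.4% → the job-training program
The mentoring program wins each risk group but the job-training program wins overall — the comparison reverses. The mentoring program's participants skew toward high-risk, which has a lower base rate.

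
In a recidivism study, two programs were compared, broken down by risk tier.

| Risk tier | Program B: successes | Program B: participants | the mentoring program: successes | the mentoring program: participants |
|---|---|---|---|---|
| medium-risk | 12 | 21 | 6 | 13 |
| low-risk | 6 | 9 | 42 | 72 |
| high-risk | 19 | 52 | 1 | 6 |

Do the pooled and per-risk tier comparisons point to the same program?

Medium-risk: Program B 12/21 = 57.1%, the mentoring program 6/13 = 46.2% → Program B
Low-risk: Program B 6/9 = 66.7%, the mentoring program 42/72 = 58.3% → Program B
High-risk: Program B 19/52 = 36.5%, the mentoring program 1/6 = 16.7% → Program B
Overall: Program B 37/82 = 45.1%, the mentoring program 49/91 = 53.8% → the mentoring program
Program B wins each risk group but the mentoring program wins overall — the comparison reverses. Program B's participants skew toward high-risk, which has a lower base rate.

No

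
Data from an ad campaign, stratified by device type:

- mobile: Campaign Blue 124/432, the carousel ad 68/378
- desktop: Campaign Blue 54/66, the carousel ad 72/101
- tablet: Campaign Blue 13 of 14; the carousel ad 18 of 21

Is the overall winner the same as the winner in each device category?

Mobile: Campaign Blue 124/432 = 28.7%, the carousel ad 68/378 = 18.0% → Campaign Blue
Desktop: Campaign Blue 54/66 = 81.8%, the carousel ad 72/101 = 71.3% → Campaign Blue
Tablet: Campaign Blue 13/14 = 92.9%, the carousel ad 18/21 = 85.7% → Campaign Blue
Overall: Campaign Blue 191/512 = 37.3%, the carousel ad 158/500 = 31.6% → Campaign Blue
Campaign Blue wins overall and in every device group — no reversal.

Yes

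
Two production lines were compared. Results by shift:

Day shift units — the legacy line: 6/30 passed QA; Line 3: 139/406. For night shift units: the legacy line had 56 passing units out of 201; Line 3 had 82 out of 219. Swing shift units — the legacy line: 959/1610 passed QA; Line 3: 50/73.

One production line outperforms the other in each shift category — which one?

Day shift: the legacy line 6/30 = 20.0%, Line 3 139/406 = 34.2% → Line 3
Night shift: the legacy line 56/201 = 27.9%, Line 3 82/219 = 37.4% → Line 3
Swing shift: the legacy line 959/1610 = 59.6%, Line 3 50/73 = 68.5% → Line 3
Line 3 has the higher rate in all 3 groups.

Line 3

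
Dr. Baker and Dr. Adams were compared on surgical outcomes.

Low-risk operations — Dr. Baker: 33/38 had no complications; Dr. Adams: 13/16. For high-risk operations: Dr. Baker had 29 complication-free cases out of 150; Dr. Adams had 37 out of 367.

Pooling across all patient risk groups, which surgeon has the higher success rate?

Dr. Baker

Low-risk: Dr. Baker 33/38 = 86.8%, Dr. Adams 13/16 = 81.2% → Dr. Baker
High-risk: Dr. Baker 29/150 = 19.3%, Dr. Adams 37/367 = 10.1% → Dr. Baker
Overall: Dr. Baker 62/188 = 33.0%, Dr. Adams 50/383 = 13.1% → Dr. Baker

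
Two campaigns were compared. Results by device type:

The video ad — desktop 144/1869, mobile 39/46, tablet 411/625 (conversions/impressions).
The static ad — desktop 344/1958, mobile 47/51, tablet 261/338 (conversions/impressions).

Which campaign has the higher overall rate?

the static ad

Desktop: the video ad 144/1869 = 7.7%, the static ad 344/1958 = 17.6% → the static ad
Mobile: the video ad 39/46 = 84.8%, the static ad 47/51 = 92.2% → the static ad
Tablet: the video ad 411/625 = 65.8%, the static ad 261/338 = 77.2% → the static ad
Overall: the video ad 594/2540 = 23.4%, the static ad 652/2347 = 27.8% → the static ad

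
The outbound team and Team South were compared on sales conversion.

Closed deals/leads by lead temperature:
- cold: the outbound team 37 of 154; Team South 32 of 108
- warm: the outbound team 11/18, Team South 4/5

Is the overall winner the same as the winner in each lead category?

Cold: the outbound team 37/154 = 24.0%, Team South 32/108 = 29.6% → Team South
Warm: the outbound team 11/18 = 61.1%, Team South 4/5 = 80.0% → Team South
Overall: the outbound team 48/172 = 27.9%, Team South 36/113 = 31.9% → Team South
Team South wins overall and in every lead group — no reversal.

Yes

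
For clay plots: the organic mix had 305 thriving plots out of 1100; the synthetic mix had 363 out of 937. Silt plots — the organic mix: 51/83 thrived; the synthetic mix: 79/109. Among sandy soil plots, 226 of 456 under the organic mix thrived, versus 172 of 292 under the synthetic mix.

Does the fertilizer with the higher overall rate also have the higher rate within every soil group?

Clay: the organic mix 305/1100 = 27.7%, the synthetic mix 363/937 = 38.7% → the synthetic mix
Silt: the organic mix 51/83 = 61.4%, the synthetic mix 79/109 = 72.5% → the synthetic mix
Sandy soil: the organic mix 226/456 = 49.6%, the synthetic mix 172/292 = 58.9% → the synthetic mix
Overall: the organic mix 582/1639 = 35.5%, the synthetic mix 614/1338 = 45.9% → the synthetic mix
The synthetic mix wins overall and in every soil group — no reversal.

Yes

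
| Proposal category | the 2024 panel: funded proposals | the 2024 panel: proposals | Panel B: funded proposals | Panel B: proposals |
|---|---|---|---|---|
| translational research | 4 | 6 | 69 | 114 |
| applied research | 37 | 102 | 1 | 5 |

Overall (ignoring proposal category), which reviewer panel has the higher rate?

Translational research: the 2024 panel 4/6 = 66.7%, Panel B 69/114 = 60.5% → the 2024 panel
Applied research: the 2024 panel 37/102 = 36.3%, Panel B 1/5 = 20.0% → the 2024 panel
Overall: the 2024 panel 41/108 = 38.0%, Panel B 70/119 = 58.8% → Panel B
(The 2024 panel wins every proposal group but Panel B wins overall — the 2024 panel's proposals skew toward the low-rate applied research group.)

Panel B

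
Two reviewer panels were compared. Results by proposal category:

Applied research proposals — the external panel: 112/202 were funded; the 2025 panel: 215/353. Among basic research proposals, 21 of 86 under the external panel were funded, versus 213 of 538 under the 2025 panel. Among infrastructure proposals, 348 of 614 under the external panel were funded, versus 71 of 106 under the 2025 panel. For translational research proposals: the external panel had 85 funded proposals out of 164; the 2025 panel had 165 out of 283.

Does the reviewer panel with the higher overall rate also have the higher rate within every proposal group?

No

Applied research: the external panel 112/202 = 55.4%, the 2025 panel 215/353 = 60.9% → the 2025 panel
Basic research: the external panel 21/86 = 24.4%, the 2025 panel 213/538 = 39.6% → the 2025 panel
Infrastructure: the external panel 348/614 = 56.7%, the 2025 panel 71/106 = 67.0% → the 2025 panel
Translational research: the external panel 85/164 = 51.8%, the 2025 panel 165/283 = 58.3% → the 2025 panel
Overall: the external panel 566/1066 = 53.1%, the 2025 panel 664/1280 = 51.9% → the external panel
The 2025 panel wins each proposal group but the external panel wins overall — the comparison reverses. The 2025 panel's proposals skew toward basic research, which has a lower base rate.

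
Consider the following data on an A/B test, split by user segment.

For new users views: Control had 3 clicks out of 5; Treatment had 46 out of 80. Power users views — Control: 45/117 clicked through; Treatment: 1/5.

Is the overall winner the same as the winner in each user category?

New users: Control 3/5 = 60.0%, Treatment 46/80 = 57.5% → Control
Power users: Control 45/117 = 38.5%, Treatment 1/5 = 20.0% → Control
Overall: Control 48/122 = 39.3%, Treatment 47/85 = 55.3% → Treatment
Control wins each user group but Treatment wins overall — the comparison reverses. Control's views skew toward power users, which has a lower base rate.

No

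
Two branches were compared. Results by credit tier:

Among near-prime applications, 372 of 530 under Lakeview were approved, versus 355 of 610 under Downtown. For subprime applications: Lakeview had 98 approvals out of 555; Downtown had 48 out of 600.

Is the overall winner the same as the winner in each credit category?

Yes

Near-prime: Lakeview 372/530 = 70.2%, Downtown 355/610 = 58.2% → Lakeview
Subprime: Lakeview 98/555 = 17.7%, Downtown 48/600 = 8.0% → Lakeview
Overall: Lakeview 470/1085 = 43.3%, Downtown 403/1210 = 33.3% → Lakeview
Lakeview wins overall and in every credit group — no reversal.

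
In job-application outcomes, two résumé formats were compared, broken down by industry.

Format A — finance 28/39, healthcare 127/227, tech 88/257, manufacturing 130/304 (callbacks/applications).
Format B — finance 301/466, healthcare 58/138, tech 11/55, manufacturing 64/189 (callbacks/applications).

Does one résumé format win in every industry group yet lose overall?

Yes

Finance: Format A 28/39 = 71.8%, Format B 301/466 = 64.6% → Format A
Healthcare: Format A 127/227 = 55.9%, Format B 58/138 = 42.0% → Format A
Tech: Format A 88/257 = 34.2%, Format B 11/55 = 20.0% → Format A
Manufacturing: Format A 130/304 = 42.8%, Format B 64/189 = 33.9% → Format A
Overall: Format A 373/827 = 45.1%, Format B 434/848 = 51.2% → Format B
Format A wins each industry group but Format B wins overall — the comparison reverses. Format A's applications skew toward tech, which has a lower base rate.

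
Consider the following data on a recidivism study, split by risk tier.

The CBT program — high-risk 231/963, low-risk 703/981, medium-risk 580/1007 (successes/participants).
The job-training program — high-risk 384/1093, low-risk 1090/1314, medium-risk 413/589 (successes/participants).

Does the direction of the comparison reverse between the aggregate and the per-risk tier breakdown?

High-risk: the CBT program 231/963 = 24.0%, the job-training program 384/1093 = 35.1% → the job-training program
Low-risk: the CBT program 703/981 = 71.7%, the job-training program 1090/1314 = 83.0% → the job-training program
Medium-risk: the CBT program 580/1007 = 57.6%, the job-training program 413/589 = 70.1% → the job-training program
Overall: the CBT program 1514/2951 = 51.3%, the job-training program 1887/2996 = 63.0% → the job-training program
The job-training program wins overall and in every risk group — no reversal.

No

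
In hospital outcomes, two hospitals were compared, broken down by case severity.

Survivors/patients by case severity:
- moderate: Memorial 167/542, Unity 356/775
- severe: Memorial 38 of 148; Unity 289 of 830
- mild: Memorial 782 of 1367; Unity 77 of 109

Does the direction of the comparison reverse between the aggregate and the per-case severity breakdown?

Yes

Moderate: Memorial 167/542 = 30.8%, Unity 356/775 = 45.9% → Unity
Severe: Memorial 38/148 = 25.7%, Unity 289/830 = 34.8% → Unity
Mild: Memorial 782/1367 = 57.2%, Unity 77/109 = 70.6% → Unity
Overall: Memorial 987/2057 = 48.0%, Unity 722/1714 = 42.1% → Memorial
Unity wins each case group but Memorial wins overall — the comparison reverses. Unity's patients skew toward severe, which has a lower base rate.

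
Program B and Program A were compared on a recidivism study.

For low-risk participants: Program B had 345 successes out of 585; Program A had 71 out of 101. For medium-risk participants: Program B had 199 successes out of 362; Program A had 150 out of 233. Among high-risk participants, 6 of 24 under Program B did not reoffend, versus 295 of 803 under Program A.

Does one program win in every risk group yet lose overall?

Yes

Low-risk: Program B 345/585 = 59.0%, Program A 71/101 = 70.3% → Program A
Medium-risk: Program B 199/362 = 55.0%, Program A 150/233 = 64.4% → Program A
High-risk: Program B 6/24 = 25.0%, Program A 295/803 = 36.7% → Program A
Overall: Program B 550/971 = 56.6%, Program A 516/1137 = 45.4% → Program B
Program A wins each risk group but Program B wins overall — the comparison reverses. Program A's participants skew toward high-risk, which has a lower base rate.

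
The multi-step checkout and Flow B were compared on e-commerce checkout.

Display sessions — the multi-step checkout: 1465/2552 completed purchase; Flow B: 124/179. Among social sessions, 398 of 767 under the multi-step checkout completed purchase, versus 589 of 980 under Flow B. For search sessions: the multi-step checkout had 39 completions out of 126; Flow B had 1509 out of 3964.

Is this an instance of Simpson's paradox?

Display: the multi-step checkout 1465/2552 = 57.4%, Flow B 124/179 = 69.3% → Flow B
Social: the multi-step checkout 398/767 = 51.9%, Flow B 589/980 = 60.1% → Flow B
Search: the multi-step checkout 39/126 = 31.0%, Flow B 1509/3964 = 38.1% → Flow B
Overall: the multi-step checkout 1902/3445 = 55.2%, Flow B 2222/5123 = 43.4% → the multi-step checkout
Flow B wins each traffic group but the multi-step checkout wins overall — the comparison reverses. Flow B's sessions skew toward search, which has a lower base rate.

Yes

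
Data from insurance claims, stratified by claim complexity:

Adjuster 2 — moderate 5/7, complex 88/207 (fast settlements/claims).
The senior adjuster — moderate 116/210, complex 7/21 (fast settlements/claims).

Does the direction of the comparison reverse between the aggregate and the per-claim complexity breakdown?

Yes

Moderate: Adjuster 2 5/7 = 71.4%, the senior adjuster 116/210 = 55.2% → Adjuster 2
Complex: Adjuster 2 88/207 = 42.5%, the senior adjuster 7/21 = 33.3% → Adjuster 2
Overall: Adjuster 2 93/214 = 43.5%, the senior adjuster 123/231 = 53.2% → the senior adjuster
Adjuster 2 wins each claim group but the senior adjuster wins overall — the comparison reverses. Adjuster 2's claims skew toward complex, which has a lower base rate.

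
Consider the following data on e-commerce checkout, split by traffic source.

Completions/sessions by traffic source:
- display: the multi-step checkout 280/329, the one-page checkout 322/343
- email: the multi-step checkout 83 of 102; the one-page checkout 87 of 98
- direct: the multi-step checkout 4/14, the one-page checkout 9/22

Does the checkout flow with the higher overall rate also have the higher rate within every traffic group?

Yes

Display: the multi-step checkout 280/329 = 85.1%, the one-page checkout 322/343 = 93.9% → the one-page checkout
Email: the multi-step checkout 83/102 = 81.4%, the one-page checkout 87/98 = 88.8% → the one-page checkout
Direct: the multi-step checkout 4/14 = 28.6%, the one-page checkout 9/22 = 40.9% → the one-page checkout
Overall: the multi-step checkout 367/445 = 82.5%, the one-page checkout 418/463 = 90.3% → the one-page checkout
The one-page checkout wins overall and in every traffic group — no reversal.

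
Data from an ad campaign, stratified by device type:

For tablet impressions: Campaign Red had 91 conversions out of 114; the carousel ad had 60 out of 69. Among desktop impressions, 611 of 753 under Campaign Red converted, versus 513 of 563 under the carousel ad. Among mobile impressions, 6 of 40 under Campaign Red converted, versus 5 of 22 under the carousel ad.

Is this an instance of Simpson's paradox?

Tablet: Campaign Red 91/114 = 79.8%, the carousel ad 60/69 = 87.0% → the carousel ad
Desktop: Campaign Red 611/753 = 81.1%, the carousel ad 513/563 = 91.1% → the carousel ad
Mobile: Campaign Red 6/40 = 15.0%, the carousel ad 5/22 = 22.7% → the carousel ad
Overall: Campaign Red 708/907 = 78.1%, the carousel ad 578/654 = 88.4% → the carousel ad
The carousel ad wins overall and in every device group — no reversal.

No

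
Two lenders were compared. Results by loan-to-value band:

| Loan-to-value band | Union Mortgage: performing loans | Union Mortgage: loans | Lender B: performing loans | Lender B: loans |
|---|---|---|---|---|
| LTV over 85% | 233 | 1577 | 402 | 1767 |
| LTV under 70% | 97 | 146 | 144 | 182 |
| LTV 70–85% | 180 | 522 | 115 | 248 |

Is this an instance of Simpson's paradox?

No

LTV over 85%: Union Mortgage 233/1577 = 14.8%, Lender B 402/1767 = 22.8% → Lender B
LTV under 70%: Union Mortgage 97/146 = 66.4%, Lender B 144/182 = 79.1% → Lender B
LTV 70–85%: Union Mortgage 180/522 = 34.5%, Lender B 115/248 = 46.4% → Lender B
Overall: Union Mortgage 510/2245 = 22.7%, Lender B 661/2197 = 30.1% → Lender B
Lender B wins overall and in every loan-to-value group — no reversal.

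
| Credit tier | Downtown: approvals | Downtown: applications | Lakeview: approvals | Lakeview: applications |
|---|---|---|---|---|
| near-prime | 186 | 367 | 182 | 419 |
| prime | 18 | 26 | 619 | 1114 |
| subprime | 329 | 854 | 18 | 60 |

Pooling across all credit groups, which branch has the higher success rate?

Lakeview

Near-prime: Downtown 186/367 = 50.7%, Lakeview 182/419 = 43.4% → Downtown
Prime: Downtown 18/26 = 69.2%, Lakeview 619/1114 = 55.6% → Downtown
Subprime: Downtown 329/854 = 38.5%, Lakeview 18/60 = 30.0% → Downtown
Overall: Downtown 533/1247 = 42.7%, Lakeview 819/1593 = 51.4% → Lakeview
(Downtown wins every credit group but Lakeview wins overall — Downtown's applications skew toward the low-rate subprime group.)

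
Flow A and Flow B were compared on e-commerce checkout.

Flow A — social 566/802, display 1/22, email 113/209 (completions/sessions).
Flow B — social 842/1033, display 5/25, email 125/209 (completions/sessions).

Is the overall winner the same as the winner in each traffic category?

Yes

Social: Flow A 566/802 = 70.6%, Flow B 842/1033 = 81.5% → Flow B
Display: Flow A 1/22 = 4.5%, Flow B 5/25 = 20.0% → Flow B
Email: Flow A 113/209 = 54.1%, Flow B 125/209 = 59.8% → Flow B
Overall: Flow A 680/1033 = 65.8%, Flow B 972/1267 = 76.7% → Flow B
Flow B wins overall and in every traffic group — no reversal.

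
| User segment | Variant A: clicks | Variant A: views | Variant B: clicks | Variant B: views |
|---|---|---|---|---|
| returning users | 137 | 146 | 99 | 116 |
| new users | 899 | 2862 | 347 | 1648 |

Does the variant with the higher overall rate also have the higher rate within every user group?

Yes

Returning users: Variant A 137/146 = 93.8%, Variant B 99/116 = 85.3% → Variant A
New users: Variant A 899/2862 = 31.4%, Variant B 347/1648 = 21.1% → Variant A
Overall: Variant A 1036/3008 = 34.4%, Variant B 446/1764 = 25.3% → Variant A
Variant A wins overall and in every user group — no reversal.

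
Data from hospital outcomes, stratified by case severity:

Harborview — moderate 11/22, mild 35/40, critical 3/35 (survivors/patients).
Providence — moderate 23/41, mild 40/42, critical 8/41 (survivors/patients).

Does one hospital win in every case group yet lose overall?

No

Moderate: Harborview 11/22 = 50.0%, Providence 23/41 = 56.1% → Providence
Mild: Harborview 35/40 = 87.5%, Providence 40/42 = 95.2% → Providence
Critical: Harborview 3/35 = 8.6%, Providence 8/41 = 19.5% → Providence
Overall: Harborview 49/97 = 50.5%, Providence 71/124 = 57.3% → Providence
Providence wins overall and in every case group — no reversal.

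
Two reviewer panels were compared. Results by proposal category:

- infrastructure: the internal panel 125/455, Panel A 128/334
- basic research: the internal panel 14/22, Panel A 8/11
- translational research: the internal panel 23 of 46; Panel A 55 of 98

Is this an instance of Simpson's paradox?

No

Infrastructure: the internal panel 125/455 = 27.5%, Panel A 128/334 = 38.3% → Panel A
Basic research: the internal panel 14/22 = 63.6%, Panel A 8/11 = 72.7% → Panel A
Translational research: the internal panel 23/46 = 50.0%, Panel A 55/98 = 56.1% → Panel A
Overall: the internal panel 162/523 = 31.0%, Panel A 191/443 = 43.1% → Panel A
Panel A wins overall and in every proposal group — no reversal.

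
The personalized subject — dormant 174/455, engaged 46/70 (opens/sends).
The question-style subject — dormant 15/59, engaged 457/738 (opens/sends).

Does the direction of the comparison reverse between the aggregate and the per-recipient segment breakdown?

Dormant: the personalized subject 174/455 = 38.2%, the question-style subject 15/59 = 25.4% → the personalized subject
Engaged: the personalized subject 46/70 = 65.7%, the question-style subject 457/738 = 61.9% → the personalized subject
Overall: the personalized subject 220/525 = 41.9%, the question-style subject 472/797 = 59.2% → the question-style subject
The personalized subject wins each recipient group but the question-style subject wins overall — the comparison reverses. The personalized subject's sends skew toward dormant, which has a lower base rate.

Yes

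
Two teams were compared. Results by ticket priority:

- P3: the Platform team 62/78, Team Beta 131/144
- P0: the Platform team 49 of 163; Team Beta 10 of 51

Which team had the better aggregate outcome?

Team Beta

P3: the Platform team 62/78 = 79.5%, Team Beta 131/144 = 91.0% → Team Beta
P0: the Platform team 49/163 = 30.1%, Team Beta 10/51 = 19.6% → the Platform team
Overall: the Platform team 111/241 = 46.1%, Team Beta 141/195 = 72.3% → Team Beta
(Neither sweeps every ticket group, but Team Beta has the higher pooled rate.)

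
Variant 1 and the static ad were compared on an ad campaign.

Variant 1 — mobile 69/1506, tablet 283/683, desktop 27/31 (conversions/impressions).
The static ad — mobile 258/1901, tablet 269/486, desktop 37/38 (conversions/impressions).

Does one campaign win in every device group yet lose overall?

Mobile: Variant 1 69/1506 = 4.6%, the static ad 258/1901 = 13.6% → the static ad
Tablet: Variant 1 283/683 = 41.4%, the static ad 269/486 = 55.3% → the static ad
Desktop: Variant 1 27/31 = 87.1%, the static ad 37/38 = 97.4% → the static ad
Overall: Variant 1 379/2220 = 17.1%, the static ad 564/2425 = 23.3% → the static ad
The static ad wins overall and in every device group — no reversal.

No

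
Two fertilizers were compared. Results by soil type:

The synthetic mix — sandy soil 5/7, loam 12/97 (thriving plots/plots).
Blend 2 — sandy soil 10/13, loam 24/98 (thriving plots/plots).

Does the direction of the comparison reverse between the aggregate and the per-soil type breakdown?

Sandy soil: the synthetic mix 5/7 = 71.4%, Blend 2 10/13 = 76.9% → Blend 2
Loam: the synthetic mix 12/97 = 12.4%, Blend 2 24/98 = 24.5% → Blend 2
Overall: the synthetic mix 17/104 = 16.3%, Blend 2 34/111 = 30.6% → Blend 2
Blend 2 wins overall and in every soil group — no reversal.

No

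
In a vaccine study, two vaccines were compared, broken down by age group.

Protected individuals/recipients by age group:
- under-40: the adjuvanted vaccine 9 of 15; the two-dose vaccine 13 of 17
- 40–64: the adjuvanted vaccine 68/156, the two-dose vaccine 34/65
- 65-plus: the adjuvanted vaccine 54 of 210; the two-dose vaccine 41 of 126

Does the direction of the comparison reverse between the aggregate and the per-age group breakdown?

No

Under-40: the adjuvanted vaccine 9/15 = 60.0%, the two-dose vaccine 13/17 = 76.5% → the two-dose vaccine
40–64: the adjuvanted vaccine 68/156 = 43.6%, the two-dose vaccine 34/65 = 52.3% → the two-dose vaccine
65-plus: the adjuvanted vaccine 54/210 = 25.7%, the two-dose vaccine 41/126 = 32.5% → the two-dose vaccine
Overall: the adjuvanted vaccine 131/381 = 34.4%, the two-dose vaccine 88/208 = 42.3% → the two-dose vaccine
The two-dose vaccine wins overall and in every age group — no reversal.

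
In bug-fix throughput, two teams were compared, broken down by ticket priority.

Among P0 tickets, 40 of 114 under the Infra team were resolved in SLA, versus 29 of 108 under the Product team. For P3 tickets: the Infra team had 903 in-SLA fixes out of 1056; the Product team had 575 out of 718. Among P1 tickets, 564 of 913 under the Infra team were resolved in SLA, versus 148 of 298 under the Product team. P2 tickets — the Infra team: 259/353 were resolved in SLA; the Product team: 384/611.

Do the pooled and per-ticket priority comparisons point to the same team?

Yes

P0: the Infra team 40/114 = 35.1%, the Product team 29/108 = 26.9% → the Infra team
P3: the Infra team 903/1056 = 85.5%, the Product team 575/718 = 80.1% → the Infra team
P1: the Infra team 564/913 = 61.8%, the Product team 148/298 = 49.7% → the Infra team
P2: the Infra team 259/353 = 73.4%, the Product team 384/611 = 62.8% → the Infra team
Overall: the Infra team 1766/2436 = 72.5%, the Product team 1136/1735 = 65.5% → the Infra team
The Infra team wins overall and in every ticket group — no reversal.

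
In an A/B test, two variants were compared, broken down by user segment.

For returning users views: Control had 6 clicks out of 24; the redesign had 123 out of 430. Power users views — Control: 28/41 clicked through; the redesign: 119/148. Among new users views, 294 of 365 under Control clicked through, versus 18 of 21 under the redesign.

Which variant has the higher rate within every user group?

the redesign

Returning users: Control 6/24 = 25.0%, the redesign 123/430 = 28.6% → the redesign
Power users: Control 28/41 = 68.3%, the redesign 119/148 = 80.4% → the redesign
New users: Control 294/365 = 80.5%, the redesign 18/21 = 85.7% → the redesign
The redesign has the higher rate in all 3 groups.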